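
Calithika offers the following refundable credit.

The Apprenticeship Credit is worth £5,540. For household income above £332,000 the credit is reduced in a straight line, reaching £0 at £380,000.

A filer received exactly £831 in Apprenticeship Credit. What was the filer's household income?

£831 is 831/5,540 of the full £5,540, so 4,709/5,540 of the £48,000 range has been used: income = £332,000 + £48,000 × 4,709/5,540 = £372,800.

£372,800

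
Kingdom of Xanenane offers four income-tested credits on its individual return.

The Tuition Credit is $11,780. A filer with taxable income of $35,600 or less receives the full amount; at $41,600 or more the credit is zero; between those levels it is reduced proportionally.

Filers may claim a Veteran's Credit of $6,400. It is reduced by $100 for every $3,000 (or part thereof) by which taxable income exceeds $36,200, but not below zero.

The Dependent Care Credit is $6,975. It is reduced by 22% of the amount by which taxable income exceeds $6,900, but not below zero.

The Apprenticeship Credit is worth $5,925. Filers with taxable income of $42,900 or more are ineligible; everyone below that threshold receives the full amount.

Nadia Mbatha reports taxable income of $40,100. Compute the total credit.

$15,070

Tuition Credit: $40,100 is $4,500 into a $6,000 phase-out range, leaving 1,500/6,000 of the credit: $11,780 × 1,500/6,000 = $2,945.
Veteran's Credit: income exceeds $36,200 by $3,900, which is 2 full-or-partial $3,000 increments; reduction = 2 × $100 = $200, leaving $6,200.
Dependent Care Credit: 22% of the $33,200 excess over $6,900 is $7,304 ≥ base, so the credit is $0.
Apprenticeship Credit: $40,100 is below the $42,900 cutoff, so the full $5,925 applies.
Total: $2,945 + $6,200 + $0 + $5,925 = $15,070.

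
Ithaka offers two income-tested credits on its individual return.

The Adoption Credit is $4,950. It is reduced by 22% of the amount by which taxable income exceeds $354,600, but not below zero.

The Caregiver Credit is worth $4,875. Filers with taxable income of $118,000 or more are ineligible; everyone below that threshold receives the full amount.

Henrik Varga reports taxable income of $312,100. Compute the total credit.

$4,950

Adoption Credit: $312,100 is at or below the $354,600 threshold, so the full $4,950 applies.
Caregiver Credit: $312,100 meets or exceeds the $118,000 cutoff, so the credit is $0.
Total: $4,950 + $0 = $4,950.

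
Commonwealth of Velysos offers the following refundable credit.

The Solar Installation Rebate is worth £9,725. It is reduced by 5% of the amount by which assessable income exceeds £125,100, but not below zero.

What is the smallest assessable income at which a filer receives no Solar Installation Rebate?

£319,600

The credit falls by 5% of each pound above £125,100, so it reaches zero when the excess is £9,725 / 5% = £194,500: income = £125,100 + £194,500 = £319,600.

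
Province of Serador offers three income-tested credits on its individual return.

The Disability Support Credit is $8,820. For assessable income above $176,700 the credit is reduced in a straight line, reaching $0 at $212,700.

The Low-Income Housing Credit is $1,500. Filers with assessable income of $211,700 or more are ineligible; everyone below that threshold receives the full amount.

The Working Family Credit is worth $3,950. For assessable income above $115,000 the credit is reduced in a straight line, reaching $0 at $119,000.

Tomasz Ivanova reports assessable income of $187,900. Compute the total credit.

Disability Support Credit: $187,900 is $11,200 into a $36,000 phase-out range, leaving 24,800/36,000 of the credit: $8,820 × 24,800/36,000 = $6,076.
Low-Income Housing Credit: $187,900 is below the $211,700 cutoff, so the full $1,500 applies.
Working Family Credit: $187,900 is at or above $119,000, so the credit is $0.
Total: $6,076 + $1,500 + $0 = $7,576.

$7,576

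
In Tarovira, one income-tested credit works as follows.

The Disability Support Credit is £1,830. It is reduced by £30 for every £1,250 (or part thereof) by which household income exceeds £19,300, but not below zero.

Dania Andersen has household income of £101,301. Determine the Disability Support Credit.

£0

Disability Support Credit: income exceeds £19,300 by £82,001 → 66 increments × £30 = £1,980 ≥ base, so the credit is £0.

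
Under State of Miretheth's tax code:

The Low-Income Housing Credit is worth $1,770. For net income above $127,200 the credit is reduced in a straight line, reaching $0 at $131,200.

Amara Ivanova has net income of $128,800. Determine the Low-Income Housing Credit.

$1,062

Low-Income Housing Credit: $128,800 is $1,600 into a $4,000 phase-out range, leaving 2,400/4,000 of the credit: $1,770 × 2,400/4,000 = $1,062.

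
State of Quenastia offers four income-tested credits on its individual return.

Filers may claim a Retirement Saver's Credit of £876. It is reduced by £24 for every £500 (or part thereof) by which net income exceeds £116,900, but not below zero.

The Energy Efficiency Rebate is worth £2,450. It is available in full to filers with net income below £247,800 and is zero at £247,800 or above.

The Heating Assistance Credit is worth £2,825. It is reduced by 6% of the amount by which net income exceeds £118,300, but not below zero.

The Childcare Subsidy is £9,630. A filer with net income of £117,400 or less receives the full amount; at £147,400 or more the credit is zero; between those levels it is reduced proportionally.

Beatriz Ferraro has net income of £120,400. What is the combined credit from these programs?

£14,524

Retirement Saver's Credit: income exceeds £116,900 by £3,500, which is 7 full-or-partial £500 increments; reduction = 7 × £24 = £168, leaving £708.
Energy Efficiency Rebate: £120,400 is below the £247,800 cutoff, so the full £2,450 applies.
Heating Assistance Credit: 6% of the £2,100 excess over £118,300 is £126; credit = £2,825 − £126 = £2,699.
Childcare Subsidy: £120,400 is £3,000 into a £30,000 phase-out range, leaving 27,000/30,000 of the credit: £9,630 × 27,000/30,000 = £8,667.
Total: £708 + £2,450 + £2,699 + £8,667 = £14,524.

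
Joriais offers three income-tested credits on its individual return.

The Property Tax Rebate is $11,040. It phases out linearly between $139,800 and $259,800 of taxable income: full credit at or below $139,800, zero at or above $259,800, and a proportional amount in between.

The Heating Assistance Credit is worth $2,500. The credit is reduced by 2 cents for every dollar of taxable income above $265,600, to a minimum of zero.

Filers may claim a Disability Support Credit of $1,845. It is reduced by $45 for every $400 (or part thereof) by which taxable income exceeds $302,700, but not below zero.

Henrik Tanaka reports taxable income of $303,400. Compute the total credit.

$3,499

Property Tax Rebate: $303,400 is at or above $259,800, so the credit is $0.
Heating Assistance Credit: 2% of the $37,800 excess over $265,600 is $756; credit = $2,500 − $756 = $1,744.
Disability Support Credit: income exceeds $302,700 by $700, which is 2 full-or-partial $400 increments; reduction = 2 × $45 = $90, leaving $1,755.
Total: $0 + $1,744 + $1,755 = $3,499.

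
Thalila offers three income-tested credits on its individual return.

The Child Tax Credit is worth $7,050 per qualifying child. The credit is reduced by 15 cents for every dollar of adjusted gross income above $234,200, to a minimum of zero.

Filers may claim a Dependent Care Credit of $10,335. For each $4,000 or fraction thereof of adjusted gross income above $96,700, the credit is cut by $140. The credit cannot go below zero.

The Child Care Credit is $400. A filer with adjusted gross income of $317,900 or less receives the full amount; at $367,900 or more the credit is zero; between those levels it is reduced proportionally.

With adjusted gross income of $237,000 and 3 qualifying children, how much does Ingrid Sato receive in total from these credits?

$26,425

Child Tax Credit: base = 3 × $7,050 = $21,150. 15% of the $2,800 excess over $234,200 is $420; credit = $21,150 − $420 = $20,730.
Dependent Care Credit: income exceeds $96,700 by $140,300, which is 36 full-or-partial $4,000 increments; reduction = 36 × $140 = $5,040, leaving $5,295.
Child Care Credit: $237,000 is at or below the $317,900 threshold, so the full $400 applies.
Total: $20,730 + $5,295 + $400 = $26,425.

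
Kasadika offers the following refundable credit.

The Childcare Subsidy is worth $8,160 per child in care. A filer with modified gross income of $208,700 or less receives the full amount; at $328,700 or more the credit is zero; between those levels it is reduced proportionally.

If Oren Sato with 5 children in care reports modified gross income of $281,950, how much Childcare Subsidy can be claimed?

$15,895

Childcare Subsidy: base = 5 × $8,160 = $40,800. $281,950 is $73,250 into a $120,000 phase-out range, leaving 46,750/120,000 of the credit: $40,800 × 46,750/120,000 = $15,895.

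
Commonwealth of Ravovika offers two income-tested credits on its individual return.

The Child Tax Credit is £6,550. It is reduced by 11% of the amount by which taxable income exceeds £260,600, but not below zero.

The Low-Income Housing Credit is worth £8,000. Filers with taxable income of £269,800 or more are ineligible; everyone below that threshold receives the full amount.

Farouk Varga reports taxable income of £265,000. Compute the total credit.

Child Tax Credit: 11% of the £4,400 excess over £260,600 is £484; credit = £6,550 − £484 = £6,066.
Low-Income Housing Credit: £265,000 is below the £269,800 cutoff, so the full £8,000 applies.
Total: £6,066 + £8,000 = £14,066.

£14,066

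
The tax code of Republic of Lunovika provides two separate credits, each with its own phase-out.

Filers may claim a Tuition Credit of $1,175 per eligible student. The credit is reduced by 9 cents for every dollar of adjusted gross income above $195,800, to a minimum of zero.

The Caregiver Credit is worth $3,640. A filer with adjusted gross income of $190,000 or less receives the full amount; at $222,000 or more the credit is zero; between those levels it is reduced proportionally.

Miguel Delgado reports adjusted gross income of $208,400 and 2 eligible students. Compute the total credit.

Tuition Credit: base = 2 × $1,175 = $2,350. 9% of the $12,600 excess over $195,800 is $1,134; credit = $2,350 − $1,134 = $1,216.
Caregiver Credit: $208,400 is $18,400 into a $32,000 phase-out range, leaving 13,600/32,000 of the credit: $3,640 × 13,600/32,000 = $1,547.
Total: $1,216 + $1,547 = $2,763.

$2,763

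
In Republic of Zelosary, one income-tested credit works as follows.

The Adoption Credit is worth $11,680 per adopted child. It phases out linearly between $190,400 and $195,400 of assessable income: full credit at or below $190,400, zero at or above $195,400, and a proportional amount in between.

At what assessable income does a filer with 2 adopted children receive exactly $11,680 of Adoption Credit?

Full credit = 2 × $11,680 = $23,360.
$11,680 is 11,680/23,360 of the full $23,360, so 11,680/23,360 of the $5,000 range has been used: income = $190,400 + $5,000 × 11,680/23,360 = $192,900.

$192,900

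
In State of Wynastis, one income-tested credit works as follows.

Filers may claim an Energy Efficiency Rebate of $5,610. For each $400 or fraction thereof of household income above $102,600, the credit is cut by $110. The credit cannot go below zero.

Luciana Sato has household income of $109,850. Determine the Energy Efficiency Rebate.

Energy Efficiency Rebate: income exceeds $102,600 by $7,250, which is 19 full-or-partial $400 increments; reduction = 19 × $110 = $2,090, leaving $3,520.

$3,520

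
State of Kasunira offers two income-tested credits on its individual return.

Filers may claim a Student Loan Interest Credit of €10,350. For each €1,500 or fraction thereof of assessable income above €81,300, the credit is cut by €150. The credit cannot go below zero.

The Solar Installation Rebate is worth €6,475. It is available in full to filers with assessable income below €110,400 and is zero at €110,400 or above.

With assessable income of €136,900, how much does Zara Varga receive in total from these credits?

€4,650

Student Loan Interest Credit: income exceeds €81,300 by €55,600, which is 38 full-or-partial €1,500 increments; reduction = 38 × €150 = €5,700, leaving €4,650.
Solar Installation Rebate: €136,900 meets or exceeds the €110,400 cutoff, so the credit is €0.
Total: €4,650 + €0 = €4,650.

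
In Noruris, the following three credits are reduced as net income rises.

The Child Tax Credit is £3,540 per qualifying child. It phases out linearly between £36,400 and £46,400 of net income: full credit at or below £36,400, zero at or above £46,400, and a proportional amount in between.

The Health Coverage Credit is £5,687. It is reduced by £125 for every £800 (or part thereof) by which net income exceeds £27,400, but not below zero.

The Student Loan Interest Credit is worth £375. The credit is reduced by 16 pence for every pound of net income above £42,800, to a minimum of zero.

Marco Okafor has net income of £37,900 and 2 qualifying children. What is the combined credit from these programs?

Child Tax Credit: base = 2 × £3,540 = £7,080. £37,900 is £1,500 into a £10,000 phase-out range, leaving 8,500/10,000 of the credit: £7,080 × 8,500/10,000 = £6,018.
Health Coverage Credit: income exceeds £27,400 by £10,500, which is 14 full-or-partial £800 increments; reduction = 14 × £125 = £1,750, leaving £3,937.
Student Loan Interest Credit: £37,900 is at or below the £42,800 threshold, so the full £375 applies.
Total: £6,018 + £3,937 + £375 = £10,330.

£10,330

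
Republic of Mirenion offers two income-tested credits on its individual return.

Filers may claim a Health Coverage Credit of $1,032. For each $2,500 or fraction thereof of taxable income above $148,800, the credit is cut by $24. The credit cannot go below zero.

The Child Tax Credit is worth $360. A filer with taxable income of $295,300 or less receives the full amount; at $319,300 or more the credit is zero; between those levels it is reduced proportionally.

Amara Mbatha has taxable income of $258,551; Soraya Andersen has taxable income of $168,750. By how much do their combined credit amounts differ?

$840

Amara ($258,551): Health Coverage Credit: income exceeds $148,800 by $109,751 → 44 increments × $24 = $1,056 ≥ base, so the credit is $0. Child Tax Credit: $258,551 is at or below the $295,300 threshold, so the full $360 applies. total $0 + $360 = $360
Soraya ($168,750): Health Coverage Credit: income exceeds $148,800 by $19,950, which is 8 full-or-partial $2,500 increments; reduction = 8 × $24 = $192, leaving $840. Child Tax Credit: $168,750 is at or below the $295,300 threshold, so the full $360 applies. total $840 + $360 = $1,200
Difference: |$360 − $1,200| = $840.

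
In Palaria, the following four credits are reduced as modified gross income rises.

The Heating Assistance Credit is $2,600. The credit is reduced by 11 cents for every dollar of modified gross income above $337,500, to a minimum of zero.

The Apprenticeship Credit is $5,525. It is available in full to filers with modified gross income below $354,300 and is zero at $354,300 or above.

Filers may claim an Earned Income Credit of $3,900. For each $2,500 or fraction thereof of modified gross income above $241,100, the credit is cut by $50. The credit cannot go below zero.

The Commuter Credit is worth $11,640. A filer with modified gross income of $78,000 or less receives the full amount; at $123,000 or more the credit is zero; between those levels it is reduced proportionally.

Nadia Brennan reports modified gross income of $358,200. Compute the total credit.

Heating Assistance Credit: 11% of the $20,700 excess over $337,500 is $2,277; credit = $2,600 − $2,277 = $323.
Apprenticeship Credit: $358,200 meets or exceeds the $354,300 cutoff, so the credit is $0.
Earned Income Credit: income exceeds $241,100 by $117,100, which is 47 full-or-partial $2,500 increments; reduction = 47 × $50 = $2,350, leaving $1,550.
Commuter Credit: $358,200 is at or above $123,000, so the credit is $0.
Total: $323 + $0 + $1,550 + $0 = $1,873.

$1,873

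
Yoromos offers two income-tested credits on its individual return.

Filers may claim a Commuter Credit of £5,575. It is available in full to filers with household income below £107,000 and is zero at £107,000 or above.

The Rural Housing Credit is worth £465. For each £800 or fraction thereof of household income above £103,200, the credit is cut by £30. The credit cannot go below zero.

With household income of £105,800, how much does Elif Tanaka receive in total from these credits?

Commuter Credit: £105,800 is below the £107,000 cutoff, so the full £5,575 applies.
Rural Housing Credit: income exceeds £103,200 by £2,600, which is 4 full-or-partial £800 increments; reduction = 4 × £30 = £120, leaving £345.
Total: £5,575 + £345 = £5,920.

£5,920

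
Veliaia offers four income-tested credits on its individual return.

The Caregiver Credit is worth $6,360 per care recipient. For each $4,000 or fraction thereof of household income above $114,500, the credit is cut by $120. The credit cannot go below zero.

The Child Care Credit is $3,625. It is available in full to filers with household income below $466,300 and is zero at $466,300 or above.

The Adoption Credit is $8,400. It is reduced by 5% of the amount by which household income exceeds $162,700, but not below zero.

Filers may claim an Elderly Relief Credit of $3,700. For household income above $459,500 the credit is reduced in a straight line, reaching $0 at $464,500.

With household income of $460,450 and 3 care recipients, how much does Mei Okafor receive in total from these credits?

$15,262

Caregiver Credit: base = 3 × $6,360 = $19,080. income exceeds $114,500 by $345,950, which is 87 full-or-partial $4,000 increments; reduction = 87 × $120 = $10,440, leaving $8,640.
Child Care Credit: $460,450 is below the $466,300 cutoff, so the full $3,625 applies.
Adoption Credit: 5% of the $297,750 excess over $162,700 is $14,887.50 ≥ base, so the credit is $0.
Elderly Relief Credit: $460,450 is $950 into a $5,000 phase-out range, leaving 4,050/5,000 of the credit: $3,700 × 4,050/5,000 = $2,997.
Total: $8,640 + $3,625 + $0 + $2,997 = $15,262.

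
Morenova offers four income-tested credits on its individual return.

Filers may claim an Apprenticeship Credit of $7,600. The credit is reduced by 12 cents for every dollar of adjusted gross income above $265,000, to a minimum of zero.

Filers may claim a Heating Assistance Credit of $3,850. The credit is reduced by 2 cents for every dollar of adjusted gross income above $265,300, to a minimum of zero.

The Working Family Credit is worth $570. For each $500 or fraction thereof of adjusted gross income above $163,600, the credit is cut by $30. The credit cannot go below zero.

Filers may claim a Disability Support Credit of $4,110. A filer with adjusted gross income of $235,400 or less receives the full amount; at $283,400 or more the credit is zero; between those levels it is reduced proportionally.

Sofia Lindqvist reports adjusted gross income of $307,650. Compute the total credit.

$5,485

Apprenticeship Credit: 12% of the $42,650 excess over $265,000 is $5,118; credit = $7,600 − $5,118 = $2,482.
Heating Assistance Credit: 2% of the $42,350 excess over $265,300 is $847; credit = $3,850 − $847 = $3,003.
Working Family Credit: income exceeds $163,600 by $144,050 → 289 increments × $30 = $8,670 ≥ base, so the credit is $0.
Disability Support Credit: $307,650 is at or above $283,400, so the credit is $0.
Total: $2,482 + $3,003 + $0 + $0 = $5,485.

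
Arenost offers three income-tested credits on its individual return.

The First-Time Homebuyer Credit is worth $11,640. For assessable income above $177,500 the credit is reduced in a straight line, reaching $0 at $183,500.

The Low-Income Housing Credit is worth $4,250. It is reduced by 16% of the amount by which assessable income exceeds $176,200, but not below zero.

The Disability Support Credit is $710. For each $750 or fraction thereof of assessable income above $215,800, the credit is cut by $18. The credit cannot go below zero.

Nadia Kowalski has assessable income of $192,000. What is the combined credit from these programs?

$2,432

First-Time Homebuyer Credit: $192,000 is at or above $183,500, so the credit is $0.
Low-Income Housing Credit: 16% of the $15,800 excess over $176,200 is $2,528; credit = $4,250 − $2,528 = $1,722.
Disability Support Credit: $192,000 is at or below the $215,800 threshold, so the full $710 applies.
Total: $0 + $1,722 + $710 = $2,432.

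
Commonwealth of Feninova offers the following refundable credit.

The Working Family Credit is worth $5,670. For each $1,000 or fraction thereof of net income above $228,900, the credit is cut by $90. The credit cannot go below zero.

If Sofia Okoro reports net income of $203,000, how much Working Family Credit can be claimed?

$5,670

Working Family Credit: $203,000 is at or below the $228,900 threshold, so the full $5,670 applies.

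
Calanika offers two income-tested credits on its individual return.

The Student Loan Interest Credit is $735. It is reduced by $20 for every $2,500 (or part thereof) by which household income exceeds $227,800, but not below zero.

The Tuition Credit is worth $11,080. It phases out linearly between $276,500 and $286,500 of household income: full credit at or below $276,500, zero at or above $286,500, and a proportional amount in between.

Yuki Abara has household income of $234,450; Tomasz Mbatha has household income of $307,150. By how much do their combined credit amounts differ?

Yuki ($234,450): Student Loan Interest Credit: income exceeds $227,800 by $6,650, which is 3 full-or-partial $2,500 increments; reduction = 3 × $20 = $60, leaving $675. Tuition Credit: $234,450 is at or below the $276,500 threshold, so the full $11,080 applies. total $675 + $11,080 = $11,755
Tomasz ($307,150): Student Loan Interest Credit: income exceeds $227,800 by $79,350, which is 32 full-or-partial $2,500 increments; reduction = 32 × $20 = $640, leaving $95. Tuition Credit: $307,150 is at or above $286,500, so the credit is $0. total $95 + $0 = $95
Difference: |$11,755 − $95| = $11,660.

$11,660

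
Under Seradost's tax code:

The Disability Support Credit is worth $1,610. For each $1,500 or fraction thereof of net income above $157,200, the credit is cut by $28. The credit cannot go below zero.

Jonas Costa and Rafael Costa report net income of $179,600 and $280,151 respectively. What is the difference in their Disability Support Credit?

$1,190

Jonas ($179,600): Disability Support Credit: income exceeds $157,200 by $22,400, which is 15 full-or-partial $1,500 increments; reduction = 15 × $28 = $420, leaving $1,190.
Rafael ($280,151): Disability Support Credit: income exceeds $157,200 by $122,951 → 82 increments × $28 = $2,296 ≥ base, so the credit is $0.
Difference: |$1,190 − $0| = $1,190.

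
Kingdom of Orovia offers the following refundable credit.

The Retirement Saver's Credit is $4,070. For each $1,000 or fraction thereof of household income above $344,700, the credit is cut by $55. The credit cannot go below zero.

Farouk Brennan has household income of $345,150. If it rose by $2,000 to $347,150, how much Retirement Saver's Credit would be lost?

At $345,150 — income exceeds $344,700 by $450, which is 1 full-or-partial $1,000 increment; reduction = 1 × $55 = $55, leaving $4,015.
At $347,150 — income exceeds $344,700 by $2,450, which is 3 full-or-partial $1,000 increments; reduction = 3 × $55 = $165, leaving $3,905.
Lost: $4,015 − $3,905 = $110.

$110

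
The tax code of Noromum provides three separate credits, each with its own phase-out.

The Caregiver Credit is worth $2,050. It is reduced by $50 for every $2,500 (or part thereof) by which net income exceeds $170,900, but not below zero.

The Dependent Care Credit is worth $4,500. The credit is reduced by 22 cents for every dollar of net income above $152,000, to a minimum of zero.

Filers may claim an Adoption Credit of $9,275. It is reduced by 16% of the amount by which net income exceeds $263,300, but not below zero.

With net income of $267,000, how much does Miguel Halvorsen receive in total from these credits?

$8,783

Caregiver Credit: income exceeds $170,900 by $96,100, which is 39 full-or-partial $2,500 increments; reduction = 39 × $50 = $1,950, leaving $100.
Dependent Care Credit: 22% of the $115,000 excess over $152,000 is $25,300 ≥ base, so the credit is $0.
Adoption Credit: 16% of the $3,700 excess over $263,300 is $592; credit = $9,275 − $592 = $8,683.
Total: $100 + $0 + $8,683 = $8,783.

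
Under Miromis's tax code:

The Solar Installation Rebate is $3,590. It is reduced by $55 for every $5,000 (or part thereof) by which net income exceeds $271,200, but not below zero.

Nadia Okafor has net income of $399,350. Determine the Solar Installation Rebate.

Solar Installation Rebate: income exceeds $271,200 by $128,150, which is 26 full-or-partial $5,000 increments; reduction = 26 × $55 = $1,430, leaving $2,160.

$2,160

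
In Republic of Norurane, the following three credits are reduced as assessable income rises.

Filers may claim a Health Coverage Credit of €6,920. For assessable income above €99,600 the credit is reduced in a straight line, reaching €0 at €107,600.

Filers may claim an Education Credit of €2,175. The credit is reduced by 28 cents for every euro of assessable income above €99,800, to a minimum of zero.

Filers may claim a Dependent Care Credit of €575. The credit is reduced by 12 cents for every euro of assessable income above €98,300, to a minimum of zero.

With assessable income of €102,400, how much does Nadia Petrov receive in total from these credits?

€6,028

Health Coverage Credit: €102,400 is €2,800 into a €8,000 phase-out range, leaving 5,200/8,000 of the credit: €6,920 × 5,200/8,000 = €4,498.
Education Credit: 28% of the €2,600 excess over €99,800 is €728; credit = €2,175 − €728 = €1,447.
Dependent Care Credit: 12% of the €4,100 excess over €98,300 is €492; credit = €575 − €492 = €83.
Total: €4,498 + €1,447 + €83 = €6,028.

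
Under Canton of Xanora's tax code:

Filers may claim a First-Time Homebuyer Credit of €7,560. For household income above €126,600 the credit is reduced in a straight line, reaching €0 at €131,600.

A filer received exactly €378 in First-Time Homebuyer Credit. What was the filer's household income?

€378 is 378/7,560 of the full €7,560, so 7,182/7,560 of the €5,000 range has been used: income = €126,600 + €5,000 × 7,182/7,560 = €131,350.

€131,350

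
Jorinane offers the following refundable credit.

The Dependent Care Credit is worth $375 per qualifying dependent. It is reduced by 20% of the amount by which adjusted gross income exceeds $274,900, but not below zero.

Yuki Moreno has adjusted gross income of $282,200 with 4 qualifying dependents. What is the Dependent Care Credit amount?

Dependent Care Credit: base = 4 × $375 = $1,500. 20% of the $7,300 excess over $274,900 is $1,460; credit = $1,500 − $1,460 = $40.

$40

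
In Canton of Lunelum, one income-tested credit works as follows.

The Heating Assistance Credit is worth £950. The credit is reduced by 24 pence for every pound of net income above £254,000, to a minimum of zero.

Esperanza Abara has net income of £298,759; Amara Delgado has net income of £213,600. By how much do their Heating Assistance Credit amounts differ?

Esperanza (£298,759): Heating Assistance Credit: 24% of the £44,759 excess over £254,000 is £10,742.16 ≥ base, so the credit is £0.
Amara (£213,600): Heating Assistance Credit: £213,600 is at or below the £254,000 threshold, so the full £950 applies.
Difference: |£0 − £950| = £950.

£950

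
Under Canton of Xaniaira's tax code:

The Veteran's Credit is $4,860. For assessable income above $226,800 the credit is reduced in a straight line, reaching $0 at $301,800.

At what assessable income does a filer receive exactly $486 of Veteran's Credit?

$294,300

$486 is 486/4,860 of the full $4,860, so 4,374/4,860 of the $75,000 range has been used: income = $226,800 + $75,000 × 4,374/4,860 = $294,300.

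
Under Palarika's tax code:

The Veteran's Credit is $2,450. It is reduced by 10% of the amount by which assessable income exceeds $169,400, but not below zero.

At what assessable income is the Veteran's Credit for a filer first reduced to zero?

$193,900

The credit falls by 10% of each dollar above $169,400, so it reaches zero when the excess is $2,450 / 10% = $24,500: income = $169,400 + $24,500 = $193,900.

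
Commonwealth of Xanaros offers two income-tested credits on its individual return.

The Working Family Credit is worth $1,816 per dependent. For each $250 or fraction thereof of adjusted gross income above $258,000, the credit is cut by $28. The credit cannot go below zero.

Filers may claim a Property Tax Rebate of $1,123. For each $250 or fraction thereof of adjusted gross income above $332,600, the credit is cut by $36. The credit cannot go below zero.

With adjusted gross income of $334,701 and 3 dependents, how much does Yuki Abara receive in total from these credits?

Working Family Credit: base = 3 × $1,816 = $5,448. income exceeds $258,000 by $76,701 → 307 increments × $28 = $8,596 ≥ base, so the credit is $0.
Property Tax Rebate: income exceeds $332,600 by $2,101, which is 9 full-or-partial $250 increments; reduction = 9 × $36 = $324, leaving $799.
Total: $0 + $799 = $799.

$799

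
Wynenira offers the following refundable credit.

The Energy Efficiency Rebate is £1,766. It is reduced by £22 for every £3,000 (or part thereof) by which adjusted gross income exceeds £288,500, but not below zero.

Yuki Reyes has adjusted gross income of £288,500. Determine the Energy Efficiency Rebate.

Energy Efficiency Rebate: £288,500 is at or below the £288,500 threshold, so the full £1,766 applies.

£1,766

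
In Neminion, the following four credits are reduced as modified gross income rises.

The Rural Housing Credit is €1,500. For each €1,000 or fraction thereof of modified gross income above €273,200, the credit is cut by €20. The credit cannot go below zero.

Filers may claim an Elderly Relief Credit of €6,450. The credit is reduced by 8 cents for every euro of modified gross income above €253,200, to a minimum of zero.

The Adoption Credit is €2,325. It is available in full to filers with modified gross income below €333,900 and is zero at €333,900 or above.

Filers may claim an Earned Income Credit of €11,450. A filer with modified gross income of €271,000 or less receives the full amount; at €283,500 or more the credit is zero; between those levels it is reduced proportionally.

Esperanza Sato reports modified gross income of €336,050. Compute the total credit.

€240

Rural Housing Credit: income exceeds €273,200 by €62,850, which is 63 full-or-partial €1,000 increments; reduction = 63 × €20 = €1,260, leaving €240.
Elderly Relief Credit: 8% of the €82,850 excess over €253,200 is €6,628 ≥ base, so the credit is €0.
Adoption Credit: €336,050 meets or exceeds the €333,900 cutoff, so the credit is €0.
Earned Income Credit: €336,050 is at or above €283,500, so the credit is €0.
Total: €240 + €0 + €0 + €0 = €240.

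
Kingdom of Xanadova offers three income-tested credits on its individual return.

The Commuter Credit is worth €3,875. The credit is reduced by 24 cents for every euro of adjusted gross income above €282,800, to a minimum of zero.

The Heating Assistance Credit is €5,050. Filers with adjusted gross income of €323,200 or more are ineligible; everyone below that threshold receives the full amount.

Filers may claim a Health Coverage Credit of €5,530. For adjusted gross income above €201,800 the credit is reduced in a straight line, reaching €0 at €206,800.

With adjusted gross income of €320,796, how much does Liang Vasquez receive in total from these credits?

€5,050

Commuter Credit: 24% of the €37,996 excess over €282,800 is €9,119.04 ≥ base, so the credit is €0.
Heating Assistance Credit: €320,796 is below the €323,200 cutoff, so the full €5,050 applies.
Health Coverage Credit: €320,796 is at or above €206,800, so the credit is €0.
Total: €0 + €5,050 + €0 = €5,050.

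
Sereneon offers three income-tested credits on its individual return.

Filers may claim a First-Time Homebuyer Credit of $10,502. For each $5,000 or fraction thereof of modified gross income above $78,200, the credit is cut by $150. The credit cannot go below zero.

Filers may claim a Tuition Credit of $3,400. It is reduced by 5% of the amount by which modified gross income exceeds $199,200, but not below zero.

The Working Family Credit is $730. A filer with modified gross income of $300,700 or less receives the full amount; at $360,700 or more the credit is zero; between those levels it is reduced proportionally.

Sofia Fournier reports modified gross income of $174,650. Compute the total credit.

$11,632

First-Time Homebuyer Credit: income exceeds $78,200 by $96,450, which is 20 full-or-partial $5,000 increments; reduction = 20 × $150 = $3,000, leaving $7,502.
Tuition Credit: $174,650 is at or below the $199,200 threshold, so the full $3,400 applies.
Working Family Credit: $174,650 is at or below the $300,700 threshold, so the full $730 applies.
Total: $7,502 + $3,400 + $730 = $11,632.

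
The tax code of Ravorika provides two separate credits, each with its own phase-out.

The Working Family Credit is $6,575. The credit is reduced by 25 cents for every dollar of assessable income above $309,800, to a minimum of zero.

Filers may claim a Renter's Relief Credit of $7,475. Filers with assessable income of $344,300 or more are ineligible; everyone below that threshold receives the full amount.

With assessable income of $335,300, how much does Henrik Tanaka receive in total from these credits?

Working Family Credit: 25% of the $25,500 excess over $309,800 is $6,375; credit = $6,575 − $6,375 = $200.
Renter's Relief Credit: $335,300 is below the $344,300 cutoff, so the full $7,475 applies.
Total: $200 + $7,475 = $7,675.

$7,675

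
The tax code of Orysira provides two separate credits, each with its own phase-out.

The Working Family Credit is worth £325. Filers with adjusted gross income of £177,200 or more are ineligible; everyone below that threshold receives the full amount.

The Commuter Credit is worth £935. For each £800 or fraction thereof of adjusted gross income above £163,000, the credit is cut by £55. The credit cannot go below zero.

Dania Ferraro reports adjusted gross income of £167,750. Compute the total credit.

Working Family Credit: £167,750 is below the £177,200 cutoff, so the full £325 applies.
Commuter Credit: income exceeds £163,000 by £4,750, which is 6 full-or-partial £800 increments; reduction = 6 × £55 = £330, leaving £605.
Total: £325 + £605 = £930.

£930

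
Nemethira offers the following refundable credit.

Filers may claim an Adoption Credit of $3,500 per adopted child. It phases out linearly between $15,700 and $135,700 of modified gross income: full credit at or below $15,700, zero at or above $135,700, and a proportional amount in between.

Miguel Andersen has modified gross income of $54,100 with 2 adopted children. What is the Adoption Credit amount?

Adoption Credit: base = 2 × $3,500 = $7,000. $54,100 is $38,400 into a $120,000 phase-out range, leaving 81,600/120,000 of the credit: $7,000 × 81,600/120,000 = $4,760.

$4,760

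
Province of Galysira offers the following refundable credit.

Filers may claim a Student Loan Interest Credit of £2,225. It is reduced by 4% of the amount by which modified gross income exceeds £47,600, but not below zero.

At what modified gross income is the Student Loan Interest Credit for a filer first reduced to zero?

£103,225

The credit falls by 4% of each pound above £47,600, so it reaches zero when the excess is £2,225 / 4% = £55,625: income = £47,600 + £55,625 = £103,225.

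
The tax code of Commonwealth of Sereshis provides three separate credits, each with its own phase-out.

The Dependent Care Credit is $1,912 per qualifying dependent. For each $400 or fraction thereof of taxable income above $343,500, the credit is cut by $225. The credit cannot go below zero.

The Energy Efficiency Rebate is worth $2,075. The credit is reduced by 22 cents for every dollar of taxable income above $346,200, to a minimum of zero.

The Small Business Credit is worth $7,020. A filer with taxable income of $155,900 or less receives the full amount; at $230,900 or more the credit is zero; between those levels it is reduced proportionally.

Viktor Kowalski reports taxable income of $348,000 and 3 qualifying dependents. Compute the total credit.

Dependent Care Credit: base = 3 × $1,912 = $5,736. income exceeds $343,500 by $4,500, which is 12 full-or-partial $400 increments; reduction = 12 × $225 = $2,700, leaving $3,036.
Energy Efficiency Rebate: 22% of the $1,800 excess over $346,200 is $396; credit = $2,075 − $396 = $1,679.
Small Business Credit: $348,000 is at or above $230,900, so the credit is $0.
Total: $3,036 + $1,679 + $0 = $4,715.

$4,715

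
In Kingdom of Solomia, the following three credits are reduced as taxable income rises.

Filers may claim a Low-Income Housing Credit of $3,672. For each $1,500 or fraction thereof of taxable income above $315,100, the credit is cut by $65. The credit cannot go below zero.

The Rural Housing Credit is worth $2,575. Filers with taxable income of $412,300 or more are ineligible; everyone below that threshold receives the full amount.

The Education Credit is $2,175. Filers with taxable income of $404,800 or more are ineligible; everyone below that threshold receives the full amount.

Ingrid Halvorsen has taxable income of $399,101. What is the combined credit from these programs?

$4,750

Low-Income Housing Credit: income exceeds $315,100 by $84,001 → 57 increments × $65 = $3,705 ≥ base, so the credit is $0.
Rural Housing Credit: $399,101 is below the $412,300 cutoff, so the full $2,575 applies.
Education Credit: $399,101 is below the $404,800 cutoff, so the full $2,175 applies.
Total: $0 + $2,575 + $2,175 = $4,750.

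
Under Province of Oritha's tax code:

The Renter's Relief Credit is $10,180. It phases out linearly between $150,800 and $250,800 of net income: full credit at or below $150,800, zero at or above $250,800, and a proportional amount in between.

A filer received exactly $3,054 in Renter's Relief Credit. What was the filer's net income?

$3,054 is 3,054/10,180 of the full $10,180, so 7,126/10,180 of the $100,000 range has been used: income = $150,800 + $100,000 × 7,126/10,180 = $220,800.

$220,800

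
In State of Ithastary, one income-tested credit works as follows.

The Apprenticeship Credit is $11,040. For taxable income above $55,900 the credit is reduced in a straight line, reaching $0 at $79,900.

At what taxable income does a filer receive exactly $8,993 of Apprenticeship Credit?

$60,350

$8,993 is 8,993/11,040 of the full $11,040, so 2,047/11,040 of the $24,000 range has been used: income = $55,900 + $24,000 × 2,047/11,040 = $60,350.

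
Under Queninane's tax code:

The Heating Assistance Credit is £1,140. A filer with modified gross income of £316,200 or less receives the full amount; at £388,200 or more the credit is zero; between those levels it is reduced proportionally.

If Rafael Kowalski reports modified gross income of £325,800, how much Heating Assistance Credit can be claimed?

Heating Assistance Credit: £325,800 is £9,600 into a £72,000 phase-out range, leaving 62,400/72,000 of the credit: £1,140 × 62,400/72,000 = £988.

£988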